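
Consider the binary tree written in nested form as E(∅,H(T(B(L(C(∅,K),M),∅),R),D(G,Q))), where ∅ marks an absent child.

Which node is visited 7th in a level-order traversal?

Level-order visits nodes level by level from the root, left to right within each level.
Level 0: E
Level 1: H
Level 2: T, D
Level 3: B, R, G, Q
Level 4: L
Level 5: C, M
Level 6: K
Full level-order sequence: E, H, T, D, B, R, G, Q, L, C, M, K.

G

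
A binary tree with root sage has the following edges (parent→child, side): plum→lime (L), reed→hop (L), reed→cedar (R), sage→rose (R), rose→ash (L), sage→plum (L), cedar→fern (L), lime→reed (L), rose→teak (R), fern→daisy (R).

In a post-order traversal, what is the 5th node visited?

Post-order visits the left subtree, then the right subtree, then the node.
At sage: go left to plum.
  At plum: go left to lime.
    At lime: go left to reed.
      At reed: go left to hop.
        hop is a leaf — visit hop.
      At reed: go right to cedar.
        At cedar: go left to fern.
          At fern: no left child.
          At fern: go right to daisy.
            daisy is a leaf — visit daisy.
          Visit fern.
        At cedar: no right child.
        Visit cedar.
      Visit reed.
    At lime: no right child.
    Visit lime.
  At plum: no right child.
  Visit plum.
At sage: go right to rose.
  At rose: go left to ash.
    ash is a leaf — visit ash.
  At rose: go right to teak.
    teak is a leaf — visit teak.
  Visit rose.
Visit sage.
Full post-order sequence: hop, daisy, fern, cedar, reed, lime, plum, ash, teak, rose, sage.

reed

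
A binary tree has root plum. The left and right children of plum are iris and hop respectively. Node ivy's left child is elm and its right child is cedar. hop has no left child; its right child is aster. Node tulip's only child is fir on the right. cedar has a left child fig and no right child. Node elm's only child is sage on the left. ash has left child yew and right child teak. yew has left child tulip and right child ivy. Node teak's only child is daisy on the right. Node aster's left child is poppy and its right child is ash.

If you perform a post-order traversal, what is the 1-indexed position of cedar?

8

Post-order visits the left subtree, then the right subtree, then the node.
At plum: go left to iris.
  iris is a leaf — visit iris.
At plum: go right to hop.
  At hop: no left child.
  At hop: go right to aster.
    At aster: go left to poppy.
      poppy is a leaf — visit poppy.
    At aster: go right to ash.
      At ash: go left to yew.
        At yew: go left to tulip.
          At tulip: no left child.
          At tulip: go right to fir.
            fir is a leaf — visit fir.
          Visit tulip.
        At yew: go right to ivy.
          At ivy: go left to elm.
            At elm: go left to sage.
              sage is a leaf — visit sage.
            At elm: no right child.
            Visit elm.
          At ivy: go right to cedar.
            At cedar: go left to fig.
              fig is a leaf — visit fig.
            At cedar: no right child.
            Visit cedar.
          Visit ivy.
        Visit yew.
      At ash: go right to teak.
        At teak: no left child.
        At teak: go right to daisy.
          daisy is a leaf — visit daisy.
        Visit teak.
      Visit ash.
    Visit aster.
  Visit hop.
Visit plum.
Full post-order sequence: iris, poppy, fir, tulip, sage, elm, fig, cedar, ivy, yew, daisy, teak, ash, aster, hop, plum.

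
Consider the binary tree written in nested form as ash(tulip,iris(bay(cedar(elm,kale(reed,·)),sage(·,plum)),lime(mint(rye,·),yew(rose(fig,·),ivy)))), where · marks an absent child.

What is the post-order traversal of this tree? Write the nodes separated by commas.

Post-order visits the left subtree, then the right subtree, then the node.
At ash: go left to tulip.
  tulip is a leaf — visit tulip.
At ash: go right to iris.
  At iris: go left to bay.
    At bay: go left to cedar.
      At cedar: go left to elm.
        elm is a leaf — visit elm.
      At cedar: go right to kale.
        At kale: go left to reed.
          reed is a leaf — visit reed.
        At kale: no right child.
        Visit kale.
      Visit cedar.
    At bay: go right to sage.
      At sage: no left child.
      At sage: go right to plum.
        plum is a leaf — visit plum.
      Visit sage.
    Visit bay.
  At iris: go right to lime.
    At lime: go left to mint.
      At mint: go left to rye.
        rye is a leaf — visit rye.
      At mint: no right child.
      Visit mint.
    At lime: go right to yew.
      At yew: go left to rose.
        At rose: go left to fig.
          fig is a leaf — visit fig.
        At rose: no right child.
        Visit rose.
      At yew: go right to ivy.
        ivy is a leaf — visit ivy.
      Visit yew.
    Visit lime.
  Visit iris.
Visit ash.

tulip, elm, reed, kale, cedar, plum, sage, bay, rye, mint, fig, rose, ivy, yew, lime, iris, ash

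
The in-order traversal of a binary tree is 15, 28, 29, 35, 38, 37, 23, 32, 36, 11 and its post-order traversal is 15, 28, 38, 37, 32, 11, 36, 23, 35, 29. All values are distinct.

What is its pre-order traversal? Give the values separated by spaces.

29 28 15 35 23 37 38 36 32 11

The last element of post-order is the root; it splits in-order into left and right subtrees.
Root 29: left subtree has 2 nodes {15, 28}, right has 7 {35, 38, 37, 23, 32, 36, 11}.
  Root 28: left subtree has 1 node {15}, right has 0 { }.
  Root 35: left subtree has 0 nodes { }, right has 6 {38, 37, 23, 32, 36, 11}.
    Root 23: left subtree has 2 nodes {38, 37}, right has 3 {32, 36, 11}.
      Root 37: left subtree has 1 node {38}, right has 0 { }.
      Root 36: left subtree has 1 node {32}, right has 1 {11}.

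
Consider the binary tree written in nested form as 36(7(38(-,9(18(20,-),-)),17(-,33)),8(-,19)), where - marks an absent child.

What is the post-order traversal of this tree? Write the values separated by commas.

Post-order visits the left subtree, then the right subtree, then the node.
At 36: go left to 7.
  At 7: go left to 38.
    At 38: no left child.
    At 38: go right to 9.
      At 9: go left to 18.
        At 18: go left to 20.
          20 is a leaf — visit 20.
        At 18: no right child.
        Visit 18.
      At 9: no right child.
      Visit 9.
    Visit 38.
  At 7: go right to 17.
    At 17: no left child.
    At 17: go right to 33.
      33 is a leaf — visit 33.
    Visit 17.
  Visit 7.
At 36: go right to 8.
  At 8: no left child.
  At 8: go right to 19.
    19 is a leaf — visit 19.
  Visit 8.
Visit 36.

20, 18, 9, 38, 33, 17, 7, 19, 8, 36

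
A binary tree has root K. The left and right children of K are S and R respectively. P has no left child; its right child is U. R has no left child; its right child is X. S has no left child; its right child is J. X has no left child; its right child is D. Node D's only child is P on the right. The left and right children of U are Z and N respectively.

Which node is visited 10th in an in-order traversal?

In-order visits the left subtree, then the node, then the right subtree.
At K: go left to S.
  At S: no left child.
  Visit S.
  At S: go right to J.
    J is a leaf — visit J.
Visit K.
At K: go right to R.
  At R: no left child.
  Visit R.
  At R: go right to X.
    At X: no left child.
    Visit X.
    At X: go right to D.
      At D: no left child.
      Visit D.
      At D: go right to P.
        At P: no left child.
        Visit P.
        At P: go right to U.
          At U: go left to Z.
            Z is a leaf — visit Z.
          Visit U.
          At U: go right to N.
            N is a leaf — visit N.
Full in-order sequence: S, J, K, R, X, D, P, Z, U, N.

N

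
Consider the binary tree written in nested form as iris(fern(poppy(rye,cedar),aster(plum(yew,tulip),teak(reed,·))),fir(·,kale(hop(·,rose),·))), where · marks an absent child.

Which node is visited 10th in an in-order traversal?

teak

In-order visits the left subtree, then the node, then the right subtree.
At iris: go left to fern.
  At fern: go left to poppy.
    At poppy: go left to rye.
      rye is a leaf — visit rye.
    Visit poppy.
    At poppy: go right to cedar.
      cedar is a leaf — visit cedar.
  Visit fern.
  At fern: go right to aster.
    At aster: go left to plum.
      At plum: go left to yew.
        yew is a leaf — visit yew.
      Visit plum.
      At plum: go right to tulip.
        tulip is a leaf — visit tulip.
    Visit aster.
    At aster: go right to teak.
      At teak: go left to reed.
        reed is a leaf — visit reed.
      Visit teak.
      At teak: no right child.
Visit iris.
At iris: go right to fir.
  At fir: no left child.
  Visit fir.
  At fir: go right to kale.
    At kale: go left to hop.
      At hop: no left child.
      Visit hop.
      At hop: go right to rose.
        rose is a leaf — visit rose.
    Visit kale.
    At kale: no right child.
Full in-order sequence: rye, poppy, cedar, fern, yew, plum, tulip, aster, reed, teak, iris, fir, hop, rose, kale.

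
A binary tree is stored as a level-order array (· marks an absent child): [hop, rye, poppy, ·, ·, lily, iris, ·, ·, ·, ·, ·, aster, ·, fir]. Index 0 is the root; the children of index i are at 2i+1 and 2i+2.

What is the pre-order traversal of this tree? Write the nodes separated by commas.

hop, rye, poppy, lily, aster, iris, fir

Pre-order visits the node, then its left subtree, then its right subtree.
Visit hop.
At hop: go left to rye.
  rye is a leaf — visit rye.
At hop: go right to poppy.
  Visit poppy.
  At poppy: go left to lily.
    Visit lily.
    At lily: no left child.
    At lily: go right to aster.
      aster is a leaf — visit aster.
  At poppy: go right to iris.
    Visit iris.
    At iris: no left child.
    At iris: go right to fir.
      fir is a leaf — visit fir.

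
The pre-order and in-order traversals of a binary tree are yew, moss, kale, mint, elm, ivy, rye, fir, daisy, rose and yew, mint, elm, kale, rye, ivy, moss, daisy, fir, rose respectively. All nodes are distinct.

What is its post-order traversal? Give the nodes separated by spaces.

elm mint rye ivy kale daisy rose fir moss yew

The first element of pre-order is the root; it splits in-order into left and right subtrees.
Root yew: left subtree has 0 nodes { }, right has 9 {mint, elm, kale, rye, ivy, moss, daisy, fir, rose}.
  Root moss: left subtree has 5 nodes {mint, elm, kale, rye, ivy}, right has 3 {daisy, fir, rose}.
    Root kale: left subtree has 2 nodes {mint, elm}, right has 2 {rye, ivy}.
      Root mint: left subtree has 0 nodes { }, right has 1 {elm}.
      Root ivy: left subtree has 1 node {rye}, right has 0 { }.
    Root fir: left subtree has 1 node {daisy}, right has 1 {rose}.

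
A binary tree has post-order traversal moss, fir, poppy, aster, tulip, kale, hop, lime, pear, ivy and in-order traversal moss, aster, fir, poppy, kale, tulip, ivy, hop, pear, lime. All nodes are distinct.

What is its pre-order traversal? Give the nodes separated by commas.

ivy, kale, aster, moss, poppy, fir, tulip, pear, hop, lime

The last element of post-order is the root; it splits in-order into left and right subtrees.
Root ivy: left subtree has 6 nodes {moss, aster, fir, poppy, kale, tulip}, right has 3 {hop, pear, lime}.
  Root kale: left subtree has 4 nodes {moss, aster, fir, poppy}, right has 1 {tulip}.
    Root aster: left subtree has 1 node {moss}, right has 2 {fir, poppy}.
      Root poppy: left subtree has 1 node {fir}, right has 0 { }.
  Root pear: left subtree has 1 node {hop}, right has 1 {lime}.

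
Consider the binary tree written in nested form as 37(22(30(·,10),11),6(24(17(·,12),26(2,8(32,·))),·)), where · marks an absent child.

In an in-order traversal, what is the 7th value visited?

12

In-order visits the left subtree, then the node, then the right subtree.
At 37: go left to 22.
  At 22: go left to 30.
    At 30: no left child.
    Visit 30.
    At 30: go right to 10.
      10 is a leaf — visit 10.
  Visit 22.
  At 22: go right to 11.
    11 is a leaf — visit 11.
Visit 37.
At 37: go right to 6.
  At 6: go left to 24.
    At 24: go left to 17.
      At 17: no left child.
      Visit 17.
      At 17: go right to 12.
        12 is a leaf — visit 12.
    Visit 24.
    At 24: go right to 26.
      At 26: go left to 2.
        2 is a leaf — visit 2.
      Visit 26.
      At 26: go right to 8.
        At 8: go left to 32.
          32 is a leaf — visit 32.
        Visit 8.
        At 8: no right child.
  Visit 6.
  At 6: no right child.
Full in-order sequence: 30, 10, 22, 11, 37, 17, 12, 24, 2, 26, 32, 8, 6.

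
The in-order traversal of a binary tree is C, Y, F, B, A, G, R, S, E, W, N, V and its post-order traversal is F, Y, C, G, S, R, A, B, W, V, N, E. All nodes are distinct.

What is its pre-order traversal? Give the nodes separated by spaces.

The last element of post-order is the root; it splits in-order into left and right subtrees.
Root E: left subtree has 8 nodes {C, Y, F, B, A, G, R, S}, right has 3 {W, N, V}.
  Root B: left subtree has 3 nodes {C, Y, F}, right has 4 {A, G, R, S}.
    Root C: left subtree has 0 nodes { }, right has 2 {Y, F}.
      Root Y: left subtree has 0 nodes { }, right has 1 {F}.
    Root A: left subtree has 0 nodes { }, right has 3 {G, R, S}.
      Root R: left subtree has 1 node {G}, right has 1 {S}.
  Root N: left subtree has 1 node {W}, right has 1 {V}.

E B C Y F A R G S N W V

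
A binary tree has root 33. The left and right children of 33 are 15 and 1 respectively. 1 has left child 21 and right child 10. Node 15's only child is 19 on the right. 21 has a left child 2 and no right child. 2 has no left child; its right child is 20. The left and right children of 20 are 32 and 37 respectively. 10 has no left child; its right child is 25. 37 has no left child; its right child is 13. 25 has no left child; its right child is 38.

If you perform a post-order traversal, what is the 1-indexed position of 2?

Post-order visits the left subtree, then the right subtree, then the node.
At 33: go left to 15.
  At 15: no left child.
  At 15: go right to 19.
    19 is a leaf — visit 19.
  Visit 15.
At 33: go right to 1.
  At 1: go left to 21.
    At 21: go left to 2.
      At 2: no left child.
      At 2: go right to 20.
        At 20: go left to 32.
          32 is a leaf — visit 32.
        At 20: go right to 37.
          At 37: no left child.
          At 37: go right to 13.
            13 is a leaf — visit 13.
          Visit 37.
        Visit 20.
      Visit 2.
    At 21: no right child.
    Visit 21.
  At 1: go right to 10.
    At 10: no left child.
    At 10: go right to 25.
      At 25: no left child.
      At 25: go right to 38.
        38 is a leaf — visit 38.
      Visit 25.
    Visit 10.
  Visit 1.
Visit 33.
Full post-order sequence: 19, 15, 32, 13, 37, 20, 2, 21, 38, 25, 10, 1, 33.

7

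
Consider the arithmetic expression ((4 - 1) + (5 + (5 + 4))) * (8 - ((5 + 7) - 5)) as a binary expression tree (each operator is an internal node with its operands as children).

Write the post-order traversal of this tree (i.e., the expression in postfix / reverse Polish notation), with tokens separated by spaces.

4 1 - 5 5 4 + + + 8 5 7 + 5 - - *

Post-order on an expression tree gives postfix notation: for each operator, emit left operand, right operand, then the operator.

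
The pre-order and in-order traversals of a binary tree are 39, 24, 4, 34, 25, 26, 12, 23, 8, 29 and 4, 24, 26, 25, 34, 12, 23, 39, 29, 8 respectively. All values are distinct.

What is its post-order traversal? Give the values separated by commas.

The first element of pre-order is the root; it splits in-order into left and right subtrees.
Root 39: left subtree has 7 nodes {4, 24, 26, 25, 34, 12, 23}, right has 2 {29, 8}.
  Root 24: left subtree has 1 node {4}, right has 5 {26, 25, 34, 12, 23}.
    Root 34: left subtree has 2 nodes {26, 25}, right has 2 {12, 23}.
      Root 25: left subtree has 1 node {26}, right has 0 { }.
      Root 12: left subtree has 0 nodes { }, right has 1 {23}.
  Root 8: left subtree has 1 node {29}, right has 0 { }.

4, 26, 25, 23, 12, 34, 24, 29, 8, 39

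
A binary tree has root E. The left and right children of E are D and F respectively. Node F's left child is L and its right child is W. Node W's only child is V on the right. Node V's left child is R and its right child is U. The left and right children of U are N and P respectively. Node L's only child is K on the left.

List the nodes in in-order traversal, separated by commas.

D, E, K, L, F, W, R, V, N, U, P

In-order visits the left subtree, then the node, then the right subtree.
At E: go left to D.
  D is a leaf — visit D.
Visit E.
At E: go right to F.
  At F: go left to L.
    At L: go left to K.
      K is a leaf — visit K.
    Visit L.
    At L: no right child.
  Visit F.
  At F: go right to W.
    At W: no left child.
    Visit W.
    At W: go right to V.
      At V: go left to R.
        R is a leaf — visit R.
      Visit V.
      At V: go right to U.
        At U: go left to N.
          N is a leaf — visit N.
        Visit U.
        At U: go right to P.
          P is a leaf — visit P.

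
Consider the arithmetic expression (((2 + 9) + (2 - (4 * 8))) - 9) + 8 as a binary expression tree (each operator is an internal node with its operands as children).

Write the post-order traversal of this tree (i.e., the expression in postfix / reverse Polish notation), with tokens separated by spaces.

Post-order on an expression tree gives postfix notation: for each operator, emit left operand, right operand, then the operator.

2 9 + 2 4 8 * - + 9 - 8 +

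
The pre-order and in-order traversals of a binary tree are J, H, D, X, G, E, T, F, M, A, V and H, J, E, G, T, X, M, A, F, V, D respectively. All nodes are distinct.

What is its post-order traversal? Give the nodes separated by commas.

The first element of pre-order is the root; it splits in-order into left and right subtrees.
Root J: left subtree has 1 node {H}, right has 9 {E, G, T, X, M, A, F, V, D}.
  Root D: left subtree has 8 nodes {E, G, T, X, M, A, F, V}, right has 0 { }.
    Root X: left subtree has 3 nodes {E, G, T}, right has 4 {M, A, F, V}.
      Root G: left subtree has 1 node {E}, right has 1 {T}.
      Root F: left subtree has 2 nodes {M, A}, right has 1 {V}.
        Root M: left subtree has 0 nodes { }, right has 1 {A}.

H, E, T, G, A, M, V, F, X, D, J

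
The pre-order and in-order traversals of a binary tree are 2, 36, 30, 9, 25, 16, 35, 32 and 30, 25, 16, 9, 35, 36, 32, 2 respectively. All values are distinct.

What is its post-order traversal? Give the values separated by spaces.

16 25 35 9 30 32 36 2

The first element of pre-order is the root; it splits in-order into left and right subtrees.
Root 2: left subtree has 7 nodes {30, 25, 16, 9, 35, 36, 32}, right has 0 { }.
  Root 36: left subtree has 5 nodes {30, 25, 16, 9, 35}, right has 1 {32}.
    Root 30: left subtree has 0 nodes { }, right has 4 {25, 16, 9, 35}.
      Root 9: left subtree has 2 nodes {25, 16}, right has 1 {35}.
        Root 25: left subtree has 0 nodes { }, right has 1 {16}.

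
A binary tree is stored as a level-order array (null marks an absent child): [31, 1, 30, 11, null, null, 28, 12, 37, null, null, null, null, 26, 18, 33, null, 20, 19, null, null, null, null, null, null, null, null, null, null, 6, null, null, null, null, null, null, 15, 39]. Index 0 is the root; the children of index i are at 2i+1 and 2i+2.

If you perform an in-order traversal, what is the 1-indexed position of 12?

In-order visits the left subtree, then the node, then the right subtree.
At 31: go left to 1.
  At 1: go left to 11.
    At 11: go left to 12.
      At 12: go left to 33.
        33 is a leaf — visit 33.
      Visit 12.
      At 12: no right child.
    Visit 11.
    At 11: go right to 37.
      At 37: go left to 20.
        At 20: no left child.
        Visit 20.
        At 20: go right to 15.
          15 is a leaf — visit 15.
      Visit 37.
      At 37: go right to 19.
        At 19: go left to 39.
          39 is a leaf — visit 39.
        Visit 19.
        At 19: no right child.
  Visit 1.
  At 1: no right child.
Visit 31.
At 31: go right to 30.
  At 30: no left child.
  Visit 30.
  At 30: go right to 28.
    At 28: go left to 26.
      26 is a leaf — visit 26.
    Visit 28.
    At 28: go right to 18.
      At 18: go left to 6.
        6 is a leaf — visit 6.
      Visit 18.
      At 18: no right child.
Full in-order sequence: 33, 12, 11, 20, 15, 37, 39, 19, 1, 31, 30, 26, 28, 6, 18.

2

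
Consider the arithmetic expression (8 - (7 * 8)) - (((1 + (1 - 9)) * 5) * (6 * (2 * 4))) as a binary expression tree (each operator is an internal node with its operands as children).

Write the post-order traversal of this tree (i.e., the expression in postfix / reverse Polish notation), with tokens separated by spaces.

8 7 8 * - 1 1 9 - + 5 * 6 2 4 * * * -

Post-order on an expression tree gives postfix notation: for each operator, emit left operand, right operand, then the operator.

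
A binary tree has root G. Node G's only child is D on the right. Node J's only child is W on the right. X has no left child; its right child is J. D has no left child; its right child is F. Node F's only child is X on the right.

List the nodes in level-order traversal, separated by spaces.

G D F X J W

Level-order visits nodes level by level from the root, left to right within each level.
Level 0: G
Level 1: D
Level 2: F
Level 3: X
Level 4: J
Level 5: W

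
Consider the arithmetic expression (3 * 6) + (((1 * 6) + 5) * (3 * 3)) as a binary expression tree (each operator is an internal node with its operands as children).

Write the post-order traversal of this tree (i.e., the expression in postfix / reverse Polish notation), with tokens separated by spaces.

3 6 * 1 6 * 5 + 3 3 * * +

Post-order on an expression tree gives postfix notation: for each operator, emit left operand, right operand, then the operator.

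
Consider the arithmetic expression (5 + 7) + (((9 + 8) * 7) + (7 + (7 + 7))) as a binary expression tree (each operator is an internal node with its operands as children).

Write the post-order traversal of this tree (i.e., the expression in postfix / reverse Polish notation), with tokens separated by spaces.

5 7 + 9 8 + 7 * 7 7 7 + + + +

Post-order on an expression tree gives postfix notation: for each operator, emit left operand, right operand, then the operator.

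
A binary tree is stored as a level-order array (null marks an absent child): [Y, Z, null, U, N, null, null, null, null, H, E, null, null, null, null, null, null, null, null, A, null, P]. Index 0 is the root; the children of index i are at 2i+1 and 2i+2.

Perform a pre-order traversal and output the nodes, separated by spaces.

Y Z U N H A E P

Pre-order visits the node, then its left subtree, then its right subtree.
Visit Y.
At Y: go left to Z.
  Visit Z.
  At Z: go left to U.
    U is a leaf — visit U.
  At Z: go right to N.
    Visit N.
    At N: go left to H.
      Visit H.
      At H: go left to A.
        A is a leaf — visit A.
      At H: no right child.
    At N: go right to E.
      Visit E.
      At E: go left to P.
        P is a leaf — visit P.
      At E: no right child.
At Y: no right child.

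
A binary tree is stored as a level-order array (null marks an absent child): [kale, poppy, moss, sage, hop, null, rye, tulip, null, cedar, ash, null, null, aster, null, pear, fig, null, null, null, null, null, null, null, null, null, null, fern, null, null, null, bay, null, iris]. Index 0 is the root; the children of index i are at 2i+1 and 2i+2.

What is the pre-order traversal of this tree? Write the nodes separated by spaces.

Pre-order visits the node, then its left subtree, then its right subtree.
Visit kale.
At kale: go left to poppy.
  Visit poppy.
  At poppy: go left to sage.
    Visit sage.
    At sage: go left to tulip.
      Visit tulip.
      At tulip: go left to pear.
        Visit pear.
        At pear: go left to bay.
          bay is a leaf — visit bay.
        At pear: no right child.
      At tulip: go right to fig.
        Visit fig.
        At fig: go left to iris.
          iris is a leaf — visit iris.
        At fig: no right child.
    At sage: no right child.
  At poppy: go right to hop.
    Visit hop.
    At hop: go left to cedar.
      cedar is a leaf — visit cedar.
    At hop: go right to ash.
      ash is a leaf — visit ash.
At kale: go right to moss.
  Visit moss.
  At moss: no left child.
  At moss: go right to rye.
    Visit rye.
    At rye: go left to aster.
      Visit aster.
      At aster: go left to fern.
        fern is a leaf — visit fern.
      At aster: no right child.
    At rye: no right child.

kale poppy sage tulip pear bay fig iris hop cedar ash moss rye aster fern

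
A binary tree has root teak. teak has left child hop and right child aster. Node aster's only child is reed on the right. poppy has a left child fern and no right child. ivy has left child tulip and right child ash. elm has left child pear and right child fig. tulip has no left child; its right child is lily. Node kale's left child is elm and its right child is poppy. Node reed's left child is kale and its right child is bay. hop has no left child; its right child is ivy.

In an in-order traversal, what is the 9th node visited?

In-order visits the left subtree, then the node, then the right subtree.
At teak: go left to hop.
  At hop: no left child.
  Visit hop.
  At hop: go right to ivy.
    At ivy: go left to tulip.
      At tulip: no left child.
      Visit tulip.
      At tulip: go right to lily.
        lily is a leaf — visit lily.
    Visit ivy.
    At ivy: go right to ash.
      ash is a leaf — visit ash.
Visit teak.
At teak: go right to aster.
  At aster: no left child.
  Visit aster.
  At aster: go right to reed.
    At reed: go left to kale.
      At kale: go left to elm.
        At elm: go left to pear.
          pear is a leaf — visit pear.
        Visit elm.
        At elm: go right to fig.
          fig is a leaf — visit fig.
      Visit kale.
      At kale: go right to poppy.
        At poppy: go left to fern.
          fern is a leaf — visit fern.
        Visit poppy.
        At poppy: no right child.
    Visit reed.
    At reed: go right to bay.
      bay is a leaf — visit bay.
Full in-order sequence: hop, tulip, lily, ivy, ash, teak, aster, pear, elm, fig, kale, fern, poppy, reed, bay.

elm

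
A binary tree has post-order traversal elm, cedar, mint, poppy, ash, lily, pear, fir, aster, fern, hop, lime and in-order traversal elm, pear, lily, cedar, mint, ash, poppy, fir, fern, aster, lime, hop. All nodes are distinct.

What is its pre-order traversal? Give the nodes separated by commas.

The last element of post-order is the root; it splits in-order into left and right subtrees.
Root lime: left subtree has 10 nodes {elm, pear, lily, cedar, mint, ash, poppy, fir, fern, aster}, right has 1 {hop}.
  Root fern: left subtree has 8 nodes {elm, pear, lily, cedar, mint, ash, poppy, fir}, right has 1 {aster}.
    Root fir: left subtree has 7 nodes {elm, pear, lily, cedar, mint, ash, poppy}, right has 0 { }.
      Root pear: left subtree has 1 node {elm}, right has 5 {lily, cedar, mint, ash, poppy}.
        Root lily: left subtree has 0 nodes { }, right has 4 {cedar, mint, ash, poppy}.
          Root ash: left subtree has 2 nodes {cedar, mint}, right has 1 {poppy}.
            Root mint: left subtree has 1 node {cedar}, right has 0 { }.

lime, fern, fir, pear, elm, lily, ash, mint, cedar, poppy, aster, hop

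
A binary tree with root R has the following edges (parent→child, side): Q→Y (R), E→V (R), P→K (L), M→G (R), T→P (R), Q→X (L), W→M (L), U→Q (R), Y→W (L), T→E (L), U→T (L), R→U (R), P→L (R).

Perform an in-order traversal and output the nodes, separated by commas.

R, E, V, T, K, P, L, U, X, Q, M, G, W, Y

In-order visits the left subtree, then the node, then the right subtree.
At R: no left child.
Visit R.
At R: go right to U.
  At U: go left to T.
    At T: go left to E.
      At E: no left child.
      Visit E.
      At E: go right to V.
        V is a leaf — visit V.
    Visit T.
    At T: go right to P.
      At P: go left to K.
        K is a leaf — visit K.
      Visit P.
      At P: go right to L.
        L is a leaf — visit L.
  Visit U.
  At U: go right to Q.
    At Q: go left to X.
      X is a leaf — visit X.
    Visit Q.
    At Q: go right to Y.
      At Y: go left to W.
        At W: go left to M.
          At M: no left child.
          Visit M.
          At M: go right to G.
            G is a leaf — visit G.
        Visit W.
        At W: no right child.
      Visit Y.
      At Y: no right child.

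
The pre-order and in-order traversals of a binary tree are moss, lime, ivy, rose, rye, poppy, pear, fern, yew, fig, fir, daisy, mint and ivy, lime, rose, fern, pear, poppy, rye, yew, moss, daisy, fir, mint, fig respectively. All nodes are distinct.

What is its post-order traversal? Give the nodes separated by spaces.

ivy fern pear poppy yew rye rose lime daisy mint fir fig moss

The first element of pre-order is the root; it splits in-order into left and right subtrees.
Root moss: left subtree has 8 nodes {ivy, lime, rose, fern, pear, poppy, rye, yew}, right has 4 {daisy, fir, mint, fig}.
  Root lime: left subtree has 1 node {ivy}, right has 6 {rose, fern, pear, poppy, rye, yew}.
    Root rose: left subtree has 0 nodes { }, right has 5 {fern, pear, poppy, rye, yew}.
      Root rye: left subtree has 3 nodes {fern, pear, poppy}, right has 1 {yew}.
        Root poppy: left subtree has 2 nodes {fern, pear}, right has 0 { }.
          Root pear: left subtree has 1 node {fern}, right has 0 { }.
  Root fig: left subtree has 3 nodes {daisy, fir, mint}, right has 0 { }.
    Root fir: left subtree has 1 node {daisy}, right has 1 {mint}.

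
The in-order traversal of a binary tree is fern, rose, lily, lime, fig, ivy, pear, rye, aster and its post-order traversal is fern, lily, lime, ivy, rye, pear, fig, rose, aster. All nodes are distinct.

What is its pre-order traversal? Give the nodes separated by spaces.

aster rose fern fig lime lily pear ivy rye

The last element of post-order is the root; it splits in-order into left and right subtrees.
Root aster: left subtree has 8 nodes {fern, rose, lily, lime, fig, ivy, pear, rye}, right has 0 { }.
  Root rose: left subtree has 1 node {fern}, right has 6 {lily, lime, fig, ivy, pear, rye}.
    Root fig: left subtree has 2 nodes {lily, lime}, right has 3 {ivy, pear, rye}.
      Root lime: left subtree has 1 node {lily}, right has 0 { }.
      Root pear: left subtree has 1 node {ivy}, right has 1 {rye}.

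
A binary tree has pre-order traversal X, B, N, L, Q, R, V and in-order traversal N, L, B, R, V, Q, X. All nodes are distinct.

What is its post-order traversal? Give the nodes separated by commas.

L, N, V, R, Q, B, X

The first element of pre-order is the root; it splits in-order into left and right subtrees.
Root X: left subtree has 6 nodes {N, L, B, R, V, Q}, right has 0 { }.
  Root B: left subtree has 2 nodes {N, L}, right has 3 {R, V, Q}.
    Root N: left subtree has 0 nodes { }, right has 1 {L}.
    Root Q: left subtree has 2 nodes {R, V}, right has 0 { }.
      Root R: left subtree has 0 nodes { }, right has 1 {V}.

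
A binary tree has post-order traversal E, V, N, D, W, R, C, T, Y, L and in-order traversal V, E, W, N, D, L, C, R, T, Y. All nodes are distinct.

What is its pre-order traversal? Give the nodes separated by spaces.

L W V E D N Y T C R

The last element of post-order is the root; it splits in-order into left and right subtrees.
Root L: left subtree has 5 nodes {V, E, W, N, D}, right has 4 {C, R, T, Y}.
  Root W: left subtree has 2 nodes {V, E}, right has 2 {N, D}.
    Root V: left subtree has 0 nodes { }, right has 1 {E}.
    Root D: left subtree has 1 node {N}, right has 0 { }.
  Root Y: left subtree has 3 nodes {C, R, T}, right has 0 { }.
    Root T: left subtree has 2 nodes {C, R}, right has 0 { }.
      Root C: left subtree has 0 nodes { }, right has 1 {R}.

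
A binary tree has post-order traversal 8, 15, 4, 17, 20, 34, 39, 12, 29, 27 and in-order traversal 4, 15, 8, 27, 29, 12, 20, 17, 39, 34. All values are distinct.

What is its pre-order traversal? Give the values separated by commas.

27, 4, 15, 8, 29, 12, 39, 20, 17, 34

The last element of post-order is the root; it splits in-order into left and right subtrees.
Root 27: left subtree has 3 nodes {4, 15, 8}, right has 6 {29, 12, 20, 17, 39, 34}.
  Root 4: left subtree has 0 nodes { }, right has 2 {15, 8}.
    Root 15: left subtree has 0 nodes { }, right has 1 {8}.
  Root 29: left subtree has 0 nodes { }, right has 5 {12, 20, 17, 39, 34}.
    Root 12: left subtree has 0 nodes { }, right has 4 {20, 17, 39, 34}.
      Root 39: left subtree has 2 nodes {20, 17}, right has 1 {34}.
        Root 20: left subtree has 0 nodes { }, right has 1 {17}.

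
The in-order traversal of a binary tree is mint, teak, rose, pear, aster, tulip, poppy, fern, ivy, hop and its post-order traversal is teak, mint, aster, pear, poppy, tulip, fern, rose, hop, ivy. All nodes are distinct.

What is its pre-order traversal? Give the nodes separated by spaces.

The last element of post-order is the root; it splits in-order into left and right subtrees.
Root ivy: left subtree has 8 nodes {mint, teak, rose, pear, aster, tulip, poppy, fern}, right has 1 {hop}.
  Root rose: left subtree has 2 nodes {mint, teak}, right has 5 {pear, aster, tulip, poppy, fern}.
    Root mint: left subtree has 0 nodes { }, right has 1 {teak}.
    Root fern: left subtree has 4 nodes {pear, aster, tulip, poppy}, right has 0 { }.
      Root tulip: left subtree has 2 nodes {pear, aster}, right has 1 {poppy}.
        Root pear: left subtree has 0 nodes { }, right has 1 {aster}.

ivy rose mint teak fern tulip pear aster poppy hop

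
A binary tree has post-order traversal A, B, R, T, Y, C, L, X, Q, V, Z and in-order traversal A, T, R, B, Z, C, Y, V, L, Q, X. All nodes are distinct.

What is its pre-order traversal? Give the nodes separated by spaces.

The last element of post-order is the root; it splits in-order into left and right subtrees.
Root Z: left subtree has 4 nodes {A, T, R, B}, right has 6 {C, Y, V, L, Q, X}.
  Root T: left subtree has 1 node {A}, right has 2 {R, B}.
    Root R: left subtree has 0 nodes { }, right has 1 {B}.
  Root V: left subtree has 2 nodes {C, Y}, right has 3 {L, Q, X}.
    Root C: left subtree has 0 nodes { }, right has 1 {Y}.
    Root Q: left subtree has 1 node {L}, right has 1 {X}.

Z T A R B V C Y Q L X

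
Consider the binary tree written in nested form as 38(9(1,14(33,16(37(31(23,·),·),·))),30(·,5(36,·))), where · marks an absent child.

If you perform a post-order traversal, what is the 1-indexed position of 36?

9

Post-order visits the left subtree, then the right subtree, then the node.
At 38: go left to 9.
  At 9: go left to 1.
    1 is a leaf — visit 1.
  At 9: go right to 14.
    At 14: go left to 33.
      33 is a leaf — visit 33.
    At 14: go right to 16.
      At 16: go left to 37.
        At 37: go left to 31.
          At 31: go left to 23.
            23 is a leaf — visit 23.
          At 31: no right child.
          Visit 31.
        At 37: no right child.
        Visit 37.
      At 16: no right child.
      Visit 16.
    Visit 14.
  Visit 9.
At 38: go right to 30.
  At 30: no left child.
  At 30: go right to 5.
    At 5: go left to 36.
      36 is a leaf — visit 36.
    At 5: no right child.
    Visit 5.
  Visit 30.
Visit 38.
Full post-order sequence: 1, 33, 23, 31, 37, 16, 14, 9, 36, 5, 30, 38.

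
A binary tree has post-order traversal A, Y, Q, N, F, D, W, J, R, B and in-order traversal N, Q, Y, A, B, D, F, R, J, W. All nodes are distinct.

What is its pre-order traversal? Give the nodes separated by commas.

B, N, Q, Y, A, R, D, F, J, W

The last element of post-order is the root; it splits in-order into left and right subtrees.
Root B: left subtree has 4 nodes {N, Q, Y, A}, right has 5 {D, F, R, J, W}.
  Root N: left subtree has 0 nodes { }, right has 3 {Q, Y, A}.
    Root Q: left subtree has 0 nodes { }, right has 2 {Y, A}.
      Root Y: left subtree has 0 nodes { }, right has 1 {A}.
  Root R: left subtree has 2 nodes {D, F}, right has 2 {J, W}.
    Root D: left subtree has 0 nodes { }, right has 1 {F}.
    Root J: left subtree has 0 nodes { }, right has 1 {W}.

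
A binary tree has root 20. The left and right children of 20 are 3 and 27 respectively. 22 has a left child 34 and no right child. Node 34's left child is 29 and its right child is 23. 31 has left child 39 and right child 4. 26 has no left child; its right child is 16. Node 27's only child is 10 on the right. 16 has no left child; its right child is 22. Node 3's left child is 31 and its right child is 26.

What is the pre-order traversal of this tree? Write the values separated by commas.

20, 3, 31, 39, 4, 26, 16, 22, 34, 29, 23, 27, 10

Pre-order visits the node, then its left subtree, then its right subtree.
Visit 20.
At 20: go left to 3.
  Visit 3.
  At 3: go left to 31.
    Visit 31.
    At 31: go left to 39.
      39 is a leaf — visit 39.
    At 31: go right to 4.
      4 is a leaf — visit 4.
  At 3: go right to 26.
    Visit 26.
    At 26: no left child.
    At 26: go right to 16.
      Visit 16.
      At 16: no left child.
      At 16: go right to 22.
        Visit 22.
        At 22: go left to 34.
          Visit 34.
          At 34: go left to 29.
            29 is a leaf — visit 29.
          At 34: go right to 23.
            23 is a leaf — visit 23.
        At 22: no right child.
At 20: go right to 27.
  Visit 27.
  At 27: no left child.
  At 27: go right to 10.
    10 is a leaf — visit 10.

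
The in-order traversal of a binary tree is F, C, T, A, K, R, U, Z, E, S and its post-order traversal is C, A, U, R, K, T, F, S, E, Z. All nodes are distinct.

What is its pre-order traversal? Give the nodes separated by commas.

The last element of post-order is the root; it splits in-order into left and right subtrees.
Root Z: left subtree has 7 nodes {F, C, T, A, K, R, U}, right has 2 {E, S}.
  Root F: left subtree has 0 nodes { }, right has 6 {C, T, A, K, R, U}.
    Root T: left subtree has 1 node {C}, right has 4 {A, K, R, U}.
      Root K: left subtree has 1 node {A}, right has 2 {R, U}.
        Root R: left subtree has 0 nodes { }, right has 1 {U}.
  Root E: left subtree has 0 nodes { }, right has 1 {S}.

Z, F, T, C, K, A, R, U, E, S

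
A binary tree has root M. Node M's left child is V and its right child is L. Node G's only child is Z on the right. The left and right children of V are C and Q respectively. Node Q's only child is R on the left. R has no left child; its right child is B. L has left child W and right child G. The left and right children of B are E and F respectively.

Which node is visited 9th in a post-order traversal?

Z

Post-order visits the left subtree, then the right subtree, then the node.
At M: go left to V.
  At V: go left to C.
    C is a leaf — visit C.
  At V: go right to Q.
    At Q: go left to R.
      At R: no left child.
      At R: go right to B.
        At B: go left to E.
          E is a leaf — visit E.
        At B: go right to F.
          F is a leaf — visit F.
        Visit B.
      Visit R.
    At Q: no right child.
    Visit Q.
  Visit V.
At M: go right to L.
  At L: go left to W.
    W is a leaf — visit W.
  At L: go right to G.
    At G: no left child.
    At G: go right to Z.
      Z is a leaf — visit Z.
    Visit G.
  Visit L.
Visit M.
Full post-order sequence: C, E, F, B, R, Q, V, W, Z, G, L, M.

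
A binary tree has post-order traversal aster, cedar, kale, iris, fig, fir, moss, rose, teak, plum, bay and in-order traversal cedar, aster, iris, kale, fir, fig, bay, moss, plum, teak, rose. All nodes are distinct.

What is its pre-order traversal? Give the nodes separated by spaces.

The last element of post-order is the root; it splits in-order into left and right subtrees.
Root bay: left subtree has 6 nodes {cedar, aster, iris, kale, fir, fig}, right has 4 {moss, plum, teak, rose}.
  Root fir: left subtree has 4 nodes {cedar, aster, iris, kale}, right has 1 {fig}.
    Root iris: left subtree has 2 nodes {cedar, aster}, right has 1 {kale}.
      Root cedar: left subtree has 0 nodes { }, right has 1 {aster}.
  Root plum: left subtree has 1 node {moss}, right has 2 {teak, rose}.
    Root teak: left subtree has 0 nodes { }, right has 1 {rose}.

bay fir iris cedar aster kale fig plum moss teak rose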